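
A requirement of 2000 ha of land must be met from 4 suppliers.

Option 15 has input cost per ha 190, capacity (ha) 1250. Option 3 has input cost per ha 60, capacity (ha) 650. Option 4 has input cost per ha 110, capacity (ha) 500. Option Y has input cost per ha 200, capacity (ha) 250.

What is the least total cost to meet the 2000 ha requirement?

Use suppliers in increasing cost order.
Take 650 from Option 3 at 60 ; need 1350 more.
Option 4 at 110: take all 500 ha ; 850 still needed.
Option 15 at 190: take 850 of its 1250 ; requirement met.
Option Y: unused.
Cost = 650×60 + 500×110 + 850×190 = 255500.

255500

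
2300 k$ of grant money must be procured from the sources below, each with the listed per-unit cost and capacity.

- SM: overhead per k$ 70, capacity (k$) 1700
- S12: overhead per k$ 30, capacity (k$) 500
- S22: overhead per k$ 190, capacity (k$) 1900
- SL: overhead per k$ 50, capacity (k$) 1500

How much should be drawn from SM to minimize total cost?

Use sources in increasing cost order.
S12 at 30: take all 500 k$ → 1800 still needed.
Take 1500 from SL at 50 → need 300 more.
SM at 70: take 300 of its 1700 → requirement met.
S22: unused.

300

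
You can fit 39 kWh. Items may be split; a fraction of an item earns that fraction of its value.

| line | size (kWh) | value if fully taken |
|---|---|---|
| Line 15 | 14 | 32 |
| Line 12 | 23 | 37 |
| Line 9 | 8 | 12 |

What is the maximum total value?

72

Best value per unit of size first: Line 15 32/14≈2.29, Line 12 37/23≈1.61, Line 9 12/8≈1.5.
Line 15: take in full, 14 kWh for value 32 — 25 left.
Line 12: take in full, 23 kWh for value 37 — 2 left.
Fill the last 2 kWh with part of Line 9: 2/8 of it earns 3.
Total value = 72.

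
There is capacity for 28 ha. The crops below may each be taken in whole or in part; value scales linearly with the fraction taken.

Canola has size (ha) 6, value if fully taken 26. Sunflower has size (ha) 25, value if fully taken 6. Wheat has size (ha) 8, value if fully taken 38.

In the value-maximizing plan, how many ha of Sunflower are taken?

14

Best value per unit of size first: Wheat 38/8≈4.75, Canola 26/6≈4.33, Sunflower 6/25≈0.24.
Wheat: take in full, 8 ha for value 38 → 20 left.
All 6 ha of Canola fit (value 26) → 14 remain.
14 ha left: a 14/25 share of Sunflower gives 6×14/25 = 3.36.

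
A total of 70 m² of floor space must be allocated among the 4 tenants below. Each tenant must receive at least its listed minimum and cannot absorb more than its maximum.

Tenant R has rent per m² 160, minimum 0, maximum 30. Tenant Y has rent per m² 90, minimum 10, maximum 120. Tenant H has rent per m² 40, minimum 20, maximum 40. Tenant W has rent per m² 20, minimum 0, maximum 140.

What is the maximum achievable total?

Meeting every minimum uses 0+10+20+0 = 30 m², leaving 40.
Highest rent per m² first: Tenant R 160 > Tenant Y 90 > Tenant H 40 > Tenant W 20.
Give Tenant R 30 more to hit its cap of 30 ; 10 left.
Tenant Y has room for 110 more but only 10 remain, so it gets 20.
Total = 160×30 + 90×20 + 40×20 = 7400.

7400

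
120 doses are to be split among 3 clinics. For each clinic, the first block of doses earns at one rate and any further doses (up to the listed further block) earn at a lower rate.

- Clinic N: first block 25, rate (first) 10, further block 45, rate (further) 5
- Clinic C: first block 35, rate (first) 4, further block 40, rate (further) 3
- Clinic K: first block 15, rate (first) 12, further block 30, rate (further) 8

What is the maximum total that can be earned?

Rank every tier by rate: Clinic K/T1 12 > Clinic N/T1 10 > Clinic K/T2 8 > Clinic N/T2 5 > Clinic C/T1 4 > Clinic C/T2 3.
Clinic K/T1 (12): +15 ; 105 left.
Clinic N/T1 (10): +25 ; 80 left.
Clinic K/T2 (8): +30 ; 50 left.
Clinic N/T2 (5): +45 ; 5 left.
Clinic C T1 at 4: only 5 left, fill 5.
Total = 12×15 + 10×25 + 8×30 + 5×45 + 4×5 = 915.

915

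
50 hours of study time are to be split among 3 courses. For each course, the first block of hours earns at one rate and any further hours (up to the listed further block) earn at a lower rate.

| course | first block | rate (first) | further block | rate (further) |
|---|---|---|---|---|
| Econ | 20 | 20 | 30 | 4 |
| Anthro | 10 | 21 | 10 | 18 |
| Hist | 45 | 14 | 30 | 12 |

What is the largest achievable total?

930

Treat each block as its own option and order by rate: Anthro/tier1 21 > Econ/tier1 20 > Anthro/tier2 18 > Hist/tier1 14 > Hist/tier2 12 > Econ/tier2 4.
Anthro/tier1 (21): +10 ; 40 left.
Econ/tier1 (20): +20 ; 20 left.
Anthro tier2 at 18: fill all 10 ; 10 left.
10 remain; put them into Hist tier1 at 14.
Total = 21×10 + 20×20 + 18×10 + 14×10 = 930.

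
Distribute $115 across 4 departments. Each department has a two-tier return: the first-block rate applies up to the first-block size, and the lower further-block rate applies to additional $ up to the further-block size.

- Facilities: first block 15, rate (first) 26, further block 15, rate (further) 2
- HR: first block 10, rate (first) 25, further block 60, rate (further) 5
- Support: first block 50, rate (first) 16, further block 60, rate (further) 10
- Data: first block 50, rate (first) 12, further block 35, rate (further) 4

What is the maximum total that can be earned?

Rank every tier by rate: Facilities/tier1 26 > HR/tier1 25 > Support/tier1 16 > Data/tier1 12 > Support/tier2 10 > HR/tier2 5 > Data/tier2 4 > Facilities/tier2 2.
Facilities tier1 at 26: fill all 15 ; 100 left.
HR/tier1 (25): +10 ; 90 left.
Fill Support tier1 block (50 at 16) ; 40 left.
Data/tier1: +40 of 50 at 12; pool empty.
Total = 26×15 + 25×10 + 16×50 + 12×40 = 1920.

1920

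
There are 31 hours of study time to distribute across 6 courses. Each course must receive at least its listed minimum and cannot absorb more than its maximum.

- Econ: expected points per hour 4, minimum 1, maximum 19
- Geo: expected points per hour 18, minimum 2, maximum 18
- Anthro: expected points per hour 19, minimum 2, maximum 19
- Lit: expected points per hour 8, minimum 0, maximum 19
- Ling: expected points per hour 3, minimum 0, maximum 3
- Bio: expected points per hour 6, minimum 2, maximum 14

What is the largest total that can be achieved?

539

Meeting every minimum uses 1+2+2+0+0+2 = 7 hours, leaving 24.
Highest expected points per hour first: Anthro 19 > Geo 18 > Lit 8 > Bio 6 > Econ 4 > Ling 3.
Anthro: +17 to 19 (cap) — 7 left.
Geo has room for 16 more but only 7 remain, so it gets 9.
Total = 4×1 + 18×9 + 19×19 + 6×2 = 539.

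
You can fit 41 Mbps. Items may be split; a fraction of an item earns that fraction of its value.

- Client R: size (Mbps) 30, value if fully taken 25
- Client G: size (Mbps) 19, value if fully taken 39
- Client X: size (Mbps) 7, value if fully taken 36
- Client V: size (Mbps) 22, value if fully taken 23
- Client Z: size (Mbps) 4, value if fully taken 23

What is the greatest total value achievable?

109.5

Rank by value-to-size ratio: Client Z 23/4≈5.75, Client X 36/7≈5.14, Client G 39/19≈2.05, Client V 23/22≈1.05, Client R 25/30≈0.833.
All 4 Mbps of Client Z fit (value 23) ; 37 remain.
Take all of Client X (7 Mbps, value 36) ; 30 Mbps left.
All 19 Mbps of Client G fit (value 39) ; 11 remain.
11 Mbps left: a 11/22 share of Client V gives 23×11/22 = 11.5.
Total value = 109.5.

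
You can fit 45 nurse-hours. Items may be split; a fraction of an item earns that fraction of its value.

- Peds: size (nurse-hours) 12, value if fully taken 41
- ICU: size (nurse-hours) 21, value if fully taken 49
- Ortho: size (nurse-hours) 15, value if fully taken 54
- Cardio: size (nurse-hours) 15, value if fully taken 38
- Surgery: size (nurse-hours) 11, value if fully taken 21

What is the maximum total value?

Best value per unit of size first: Ortho 54/15≈3.6, Peds 41/12≈3.42, Cardio 38/15≈2.53, ICU 49/21≈2.33, Surgery 21/11≈1.91.
Take all of Ortho (15 nurse-hours, value 54) → 30 nurse-hours left.
Take all of Peds (12 nurse-hours, value 41) → 18 nurse-hours left.
Cardio: take in full, 15 nurse-hours for value 38 → 3 left.
Fill the last 3 nurse-hours with part of ICU: 3/21 of it earns 7.
Total value = 140.

140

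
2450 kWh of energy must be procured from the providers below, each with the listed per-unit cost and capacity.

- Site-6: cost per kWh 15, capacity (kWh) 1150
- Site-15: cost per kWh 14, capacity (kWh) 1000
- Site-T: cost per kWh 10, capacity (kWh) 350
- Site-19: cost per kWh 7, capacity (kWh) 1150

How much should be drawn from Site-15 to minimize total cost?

950

Fill from the cheapest provider first.
Site-19 (7): use full 1150 → 1300 kWh to go.
Take 350 from Site-T at 10 → need 950 more.
Site-15 (14): take the remaining 950 → done.
Site-6: unused.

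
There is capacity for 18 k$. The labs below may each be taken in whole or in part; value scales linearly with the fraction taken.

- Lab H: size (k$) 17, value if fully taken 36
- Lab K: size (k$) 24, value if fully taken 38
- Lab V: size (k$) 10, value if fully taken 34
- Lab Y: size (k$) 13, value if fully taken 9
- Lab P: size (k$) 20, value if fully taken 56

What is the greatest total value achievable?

56.4

Best value per unit of size first: Lab V 34/10≈3.4, Lab P 56/20≈2.8, Lab H 36/17≈2.12, Lab K 38/24≈1.58, Lab Y 9/13≈0.692.
Take all of Lab V (10 k$, value 34) ; 8 k$ left.
Fill the last 8 k$ with part of Lab P: 8/20 of it earns 22.4.
Total value = 56.4.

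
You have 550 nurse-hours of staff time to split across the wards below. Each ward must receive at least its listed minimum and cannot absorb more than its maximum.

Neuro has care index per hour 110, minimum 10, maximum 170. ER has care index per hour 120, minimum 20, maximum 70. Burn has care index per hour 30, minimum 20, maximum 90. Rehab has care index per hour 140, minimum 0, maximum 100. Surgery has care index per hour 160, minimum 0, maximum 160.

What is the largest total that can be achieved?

68200

Meeting every minimum uses 10+20+20+0+0 = 50 nurse-hours, leaving 500.
Rank by care index per hour: Surgery 160 > Rehab 140 > ER 120 > Neuro 110 > Burn 30.
Give Surgery 160 more to hit its cap of 160 — 340 left.
Rehab takes 100 more to reach its cap of 100 — 240 left.
ER: +50 to 70 (cap) — 190 left.
Neuro takes 160 more to reach its cap of 170 — 30 left.
Burn: +30 (room for 70) → 50. Pool exhausted.
Total = 110×170 + 120×70 + 30×50 + 140×100 + 160×160 = 68200.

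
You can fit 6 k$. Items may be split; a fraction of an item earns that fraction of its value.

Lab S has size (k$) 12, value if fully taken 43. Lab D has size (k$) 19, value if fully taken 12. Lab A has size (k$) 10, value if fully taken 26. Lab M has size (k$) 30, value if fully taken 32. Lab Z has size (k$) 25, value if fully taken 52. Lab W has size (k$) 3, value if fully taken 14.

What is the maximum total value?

24.75

Rank by value-to-size ratio: Lab W 14/3≈4.67, Lab S 43/12≈3.58, Lab A 26/10≈2.6, Lab Z 52/25≈2.08, Lab M 32/30≈1.07, Lab D 12/19≈0.632.
All 3 k$ of Lab W fit (value 14) — 3 remain.
3 k$ left: a 3/12 share of Lab S gives 43×3/12 = 10.75.
Total value = 24.75.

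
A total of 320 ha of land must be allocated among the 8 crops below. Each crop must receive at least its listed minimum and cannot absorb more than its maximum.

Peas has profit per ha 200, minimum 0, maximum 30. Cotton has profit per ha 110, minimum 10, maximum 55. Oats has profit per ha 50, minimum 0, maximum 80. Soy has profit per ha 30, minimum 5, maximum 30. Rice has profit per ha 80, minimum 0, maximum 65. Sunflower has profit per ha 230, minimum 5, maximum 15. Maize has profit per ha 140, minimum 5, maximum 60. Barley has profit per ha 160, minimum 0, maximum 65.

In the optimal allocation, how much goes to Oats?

Meeting every minimum uses 0+10+0+5+0+5+5+0 = 25 ha, leaving 295.
Rank by profit per ha: Sunflower 230 > Peas 200 > Barley 160 > Maize 140 > Cotton 110 > Rice 80 > Oats 50 > Soy 30.
Sunflower takes 10 more to reach its cap of 15 — 285 left.
Peas: +30 to 30 (cap) — 255 left.
Barley: +65 to 65 (cap) — 190 left.
Maize: +55 to 60 (cap) — 135 left.
Cotton takes 45 more to reach its cap of 55 — 90 left.
Rice takes 65 more to reach its cap of 65 — 25 left.
Only 25 left; Oats takes them to reach 25.

25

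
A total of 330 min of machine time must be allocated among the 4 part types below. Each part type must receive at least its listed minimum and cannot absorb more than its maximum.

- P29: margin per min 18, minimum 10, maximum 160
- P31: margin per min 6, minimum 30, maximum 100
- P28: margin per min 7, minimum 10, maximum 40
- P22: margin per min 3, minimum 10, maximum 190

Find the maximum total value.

3850

Meeting every minimum uses 10+30+10+10 = 60 min, leaving 270.
Highest margin per min first: P29 18 > P28 7 > P31 6 > P22 3.
P29 takes 150 more to reach its cap of 160 ; 120 left.
P28: +30 to 40 (cap) ; 90 left.
P31 takes 70 more to reach its cap of 100 ; 20 left.
P22: +20 (room for 180) → 30. Pool exhausted.
Total = 18×160 + 6×100 + 7×40 + 3×30 = 3850.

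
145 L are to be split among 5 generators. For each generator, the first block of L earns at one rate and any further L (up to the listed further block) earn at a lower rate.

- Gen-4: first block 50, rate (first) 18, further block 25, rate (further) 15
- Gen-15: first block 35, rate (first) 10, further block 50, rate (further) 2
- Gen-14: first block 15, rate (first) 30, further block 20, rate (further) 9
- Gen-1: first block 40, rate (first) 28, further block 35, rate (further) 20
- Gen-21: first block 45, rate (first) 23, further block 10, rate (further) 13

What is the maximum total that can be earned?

Treat each block as its own option and order by rate: Gen-14/first 30 > Gen-1/first 28 > Gen-21/first 23 > Gen-1/second 20 > Gen-4/first 18 > Gen-4/second 15 > Gen-21/second 13 > Gen-15/first 10 > Gen-14/second 9 > Gen-15/second 2.
Gen-14 first at 30: fill all 15 → 130 left.
Fill Gen-1 first block (40 at 28) → 90 left.
Gen-21/first (23): +45 → 45 left.
Fill Gen-1 second block (35 at 20) → 10 left.
10 remain; put them into Gen-4 first at 18.
Total = 30×15 + 28×40 + 23×45 + 20×35 + 18×10 = 3485.

3485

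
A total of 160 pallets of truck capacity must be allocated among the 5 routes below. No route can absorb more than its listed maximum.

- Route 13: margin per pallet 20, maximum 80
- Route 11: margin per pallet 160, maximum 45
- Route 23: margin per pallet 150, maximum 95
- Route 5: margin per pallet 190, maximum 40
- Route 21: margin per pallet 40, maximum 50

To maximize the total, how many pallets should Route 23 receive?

Rank by margin per pallet: Route 5 190 > Route 11 160 > Route 23 150 > Route 21 40 > Route 13 20.
Give Route 5 40 to hit its cap of 40 — 120 left.
Route 11 takes 45 to reach its cap of 45 — 75 left.
Route 23: +75 (room for 95) → 75. Pool exhausted.

75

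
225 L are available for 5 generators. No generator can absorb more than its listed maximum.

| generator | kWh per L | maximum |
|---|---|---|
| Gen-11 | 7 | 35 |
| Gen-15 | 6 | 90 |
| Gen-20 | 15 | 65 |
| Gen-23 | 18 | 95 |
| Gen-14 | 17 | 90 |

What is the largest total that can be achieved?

Highest kWh per L first: Gen-23 18 > Gen-14 17 > Gen-20 15 > Gen-11 7 > Gen-15 6.
Gen-23 takes 95 to reach its cap of 95 → 130 left.
Give Gen-14 90 to hit its cap of 90 → 40 left.
Only 40 left; Gen-20 takes them to reach 40.
Total = 15×40 + 18×95 + 17×90 = 3840.

3840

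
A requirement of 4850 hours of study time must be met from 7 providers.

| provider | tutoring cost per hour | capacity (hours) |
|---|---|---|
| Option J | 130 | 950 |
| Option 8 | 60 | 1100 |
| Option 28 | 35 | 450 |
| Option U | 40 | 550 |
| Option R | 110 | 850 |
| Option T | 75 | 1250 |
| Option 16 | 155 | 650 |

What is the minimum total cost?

375500

Cheapest first:
Option 28 at 35: take all 450 hours → 4400 still needed.
Option U (40): use full 550 → 3850 hours to go.
Take 1100 from Option 8 at 60 → need 2750 more.
Option T (75): use full 1250 → 1500 hours to go.
Option R (110): use full 850 → 650 hours to go.
Option J (130): take the remaining 650 → done.
Option 16: unused.
Cost = 450×35 + 550×40 + 1100×60 + 1250×75 + 850×110 + 650×130 = 375500.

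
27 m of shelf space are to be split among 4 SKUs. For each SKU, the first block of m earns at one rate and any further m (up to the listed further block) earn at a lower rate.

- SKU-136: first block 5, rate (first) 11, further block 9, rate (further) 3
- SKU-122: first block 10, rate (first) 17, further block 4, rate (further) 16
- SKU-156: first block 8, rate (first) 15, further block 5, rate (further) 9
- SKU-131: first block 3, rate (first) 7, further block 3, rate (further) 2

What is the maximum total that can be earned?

Order all 8 blocks by rate: SKU-122/tier1 17 > SKU-122/tier2 16 > SKU-156/tier1 15 > SKU-136/tier1 11 > SKU-156/tier2 9 > SKU-131/tier1 7 > SKU-136/tier2 3 > SKU-131/tier2 2.
SKU-122 tier1 at 17: fill all 10 ; 17 left.
SKU-122 tier2 at 16: fill all 4 ; 13 left.
SKU-156/tier1 (15): +8 ; 5 left.
SKU-136 tier1 at 11: fill all 5 ; 0 left.
Total = 17×10 + 16×4 + 15×8 + 11×5 = 409.

409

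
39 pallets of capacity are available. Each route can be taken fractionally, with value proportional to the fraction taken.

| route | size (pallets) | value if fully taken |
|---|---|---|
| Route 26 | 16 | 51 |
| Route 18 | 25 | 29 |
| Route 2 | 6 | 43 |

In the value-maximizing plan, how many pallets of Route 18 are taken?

17

Best value per unit of size first: Route 2 43/6≈7.17, Route 26 51/16≈3.19, Route 18 29/25≈1.16.
Route 2: take in full, 6 pallets for value 43 ; 33 left.
All 16 pallets of Route 26 fit (value 51) ; 17 remain.
Fill the last 17 pallets with part of Route 18: 17/25 of it earns 19.72.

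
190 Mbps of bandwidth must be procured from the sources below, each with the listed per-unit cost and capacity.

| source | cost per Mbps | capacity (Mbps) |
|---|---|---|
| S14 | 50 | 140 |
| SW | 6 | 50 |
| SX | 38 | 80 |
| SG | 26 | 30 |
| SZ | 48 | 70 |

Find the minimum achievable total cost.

5560

Fill from the cheapest source first.
SW (6): use full 50 — 140 Mbps to go.
Take 30 from SG at 26 — need 110 more.
SX (38): use full 80 — 30 Mbps to go.
Take 30 from SZ at 48 to finish.
S14: unused.
Cost = 50×6 + 30×26 + 80×38 + 30×48 = 5560.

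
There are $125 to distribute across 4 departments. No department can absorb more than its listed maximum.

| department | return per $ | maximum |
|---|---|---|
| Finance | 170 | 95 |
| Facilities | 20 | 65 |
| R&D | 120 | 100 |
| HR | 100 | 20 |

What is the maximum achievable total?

19750

Rank by return per $: Finance 170 > R&D 120 > HR 100 > Facilities 20.
Finance: +95 to 95 (cap) — 30 left.
R&D has room for 100 but only 30 remain, so it gets 30.
Total = 170×95 + 120×30 = 19750.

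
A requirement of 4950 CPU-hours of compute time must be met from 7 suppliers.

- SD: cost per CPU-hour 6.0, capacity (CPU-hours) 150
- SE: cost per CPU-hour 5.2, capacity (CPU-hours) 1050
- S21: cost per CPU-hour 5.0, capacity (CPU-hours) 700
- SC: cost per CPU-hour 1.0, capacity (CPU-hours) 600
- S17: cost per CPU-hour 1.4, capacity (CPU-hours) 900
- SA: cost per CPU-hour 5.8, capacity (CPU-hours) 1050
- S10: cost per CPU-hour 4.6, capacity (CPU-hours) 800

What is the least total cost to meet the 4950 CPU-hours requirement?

Use suppliers in increasing cost order.
Take 600 from SC at 1.0 — need 4350 more.
S17 at 1.4: take all 900 CPU-hours — 3450 still needed.
Take 800 from S10 at 4.6 — need 2650 more.
Take 700 from S21 at 5.0 — need 1950 more.
Take 1050 from SE at 5.2 — need 900 more.
SA at 5.8: take 900 of its 1050 — requirement met.
SD: unused.
Cost = 600×1.0 + 900×1.4 + 800×4.6 + 700×5.0 + 1050×5.2 + 900×5.8 = 19720.

19720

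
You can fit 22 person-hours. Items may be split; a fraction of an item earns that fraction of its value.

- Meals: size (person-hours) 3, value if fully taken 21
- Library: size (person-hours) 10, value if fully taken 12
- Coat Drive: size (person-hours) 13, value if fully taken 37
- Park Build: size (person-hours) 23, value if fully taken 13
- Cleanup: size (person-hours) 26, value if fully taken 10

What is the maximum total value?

Sort by value density: Meals 21/3≈7, Coat Drive 37/13≈2.85, Library 12/10≈1.2, Park Build 13/23≈0.565, Cleanup 10/26≈0.385.
Meals: take in full, 3 person-hours for value 21 — 19 left.
Coat Drive: take in full, 13 person-hours for value 37 — 6 left.
Only 6 person-hours remain; take 6/10 of Library for value 12×6/10 = 7.2.
Total value = 65.2.

65.2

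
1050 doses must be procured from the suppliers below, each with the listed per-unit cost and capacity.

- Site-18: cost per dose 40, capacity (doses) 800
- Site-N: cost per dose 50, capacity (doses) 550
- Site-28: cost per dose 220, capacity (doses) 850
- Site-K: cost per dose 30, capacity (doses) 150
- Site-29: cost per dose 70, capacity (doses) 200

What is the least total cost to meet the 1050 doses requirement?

Use suppliers in increasing cost order.
Take 150 from Site-K at 30 — need 900 more.
Site-18 at 40: take all 800 doses — 100 still needed.
Site-N (50): take the remaining 100 — done.
Site-29, Site-28: unused.
Cost = 150×30 + 800×40 + 100×50 = 41500.

41500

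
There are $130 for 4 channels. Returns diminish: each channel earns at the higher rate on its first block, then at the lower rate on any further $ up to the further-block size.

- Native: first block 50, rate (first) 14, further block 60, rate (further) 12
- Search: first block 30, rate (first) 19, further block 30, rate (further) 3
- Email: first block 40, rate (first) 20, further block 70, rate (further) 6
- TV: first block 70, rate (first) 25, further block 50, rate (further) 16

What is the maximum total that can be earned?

2930

Order all 8 blocks by rate: TV/tier1 25 > Email/tier1 20 > Search/tier1 19 > TV/tier2 16 > Native/tier1 14 > Native/tier2 12 > Email/tier2 6 > Search/tier2 3.
Fill TV tier1 block (70 at 25) — 60 left.
Fill Email tier1 block (40 at 20) — 20 left.
Search/tier1: +20 of 30 at 19; pool empty.
Total = 25×70 + 20×40 + 19×20 = 2930.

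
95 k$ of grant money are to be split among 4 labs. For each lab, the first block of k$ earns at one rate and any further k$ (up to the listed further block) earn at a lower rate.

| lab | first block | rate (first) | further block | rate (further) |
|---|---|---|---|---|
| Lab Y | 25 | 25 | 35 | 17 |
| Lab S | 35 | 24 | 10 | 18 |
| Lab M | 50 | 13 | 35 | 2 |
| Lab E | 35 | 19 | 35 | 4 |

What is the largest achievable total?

2130

Rank every tier by rate: Lab Y/tier1 25 > Lab S/tier1 24 > Lab E/tier1 19 > Lab S/tier2 18 > Lab Y/tier2 17 > Lab M/tier1 13 > Lab E/tier2 4 > Lab M/tier2 2.
Lab Y/tier1 (25): +25 ; 70 left.
Lab S tier1 at 24: fill all 35 ; 35 left.
Lab E tier1 at 19: fill all 35 ; 0 left.
Total = 25×25 + 24×35 + 19×35 = 2130.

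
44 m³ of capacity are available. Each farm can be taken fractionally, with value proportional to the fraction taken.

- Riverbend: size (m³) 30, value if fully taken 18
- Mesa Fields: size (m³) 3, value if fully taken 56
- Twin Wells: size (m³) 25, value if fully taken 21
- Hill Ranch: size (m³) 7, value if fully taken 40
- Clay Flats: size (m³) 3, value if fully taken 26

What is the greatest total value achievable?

Sort by value density: Mesa Fields 56/3≈18.7, Clay Flats 26/3≈8.67, Hill Ranch 40/7≈5.71, Twin Wells 21/25≈0.84, Riverbend 18/30≈0.6.
All 3 m³ of Mesa Fields fit (value 56) — 41 remain.
Take all of Clay Flats (3 m³, value 26) — 38 m³ left.
Hill Ranch: take in full, 7 m³ for value 40 — 31 left.
Twin Wells: take in full, 25 m³ for value 21 — 6 left.
Fill the last 6 m³ with part of Riverbend: 6/30 of it earns 3.6.
Total value = 146.6.

146.6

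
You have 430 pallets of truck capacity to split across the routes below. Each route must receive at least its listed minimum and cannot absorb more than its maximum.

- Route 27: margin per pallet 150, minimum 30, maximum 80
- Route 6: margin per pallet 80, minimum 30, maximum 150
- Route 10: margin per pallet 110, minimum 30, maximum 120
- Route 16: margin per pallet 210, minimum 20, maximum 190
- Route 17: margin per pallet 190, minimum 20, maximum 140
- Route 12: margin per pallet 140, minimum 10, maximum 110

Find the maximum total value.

Meeting every minimum uses 30+30+30+20+20+10 = 140 pallets, leaving 290.
Highest margin per pallet first: Route 16 210 > Route 17 190 > Route 27 150 > Route 12 140 > Route 10 110 > Route 6 80.
Route 16 takes 170 more to reach its cap of 190 ; 120 left.
Route 17 takes 120 more to reach its cap of 140 ; 0 left.
Total = 150×30 + 80×30 + 110×30 + 210×190 + 190×140 + 140×10 = 78100.

78100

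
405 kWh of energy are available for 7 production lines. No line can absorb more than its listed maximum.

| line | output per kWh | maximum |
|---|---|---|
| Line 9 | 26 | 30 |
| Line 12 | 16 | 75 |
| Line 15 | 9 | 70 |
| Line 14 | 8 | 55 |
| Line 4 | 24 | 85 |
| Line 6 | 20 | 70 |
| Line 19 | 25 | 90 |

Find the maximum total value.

Rank by output per kWh: Line 9 26 > Line 19 25 > Line 4 24 > Line 6 20 > Line 12 16 > Line 15 9 > Line 14 8.
Line 9 takes 30 to reach its cap of 30 — 375 left.
Give Line 19 90 to hit its cap of 90 — 285 left.
Line 4: +85 to 85 (cap) — 200 left.
Line 6: +70 to 70 (cap) — 130 left.
Line 12: +75 to 75 (cap) — 55 left.
Only 55 left; Line 15 takes them to reach 55.
Total = 26×30 + 16×75 + 9×55 + 24×85 + 20×70 + 25×90 = 8165.

8165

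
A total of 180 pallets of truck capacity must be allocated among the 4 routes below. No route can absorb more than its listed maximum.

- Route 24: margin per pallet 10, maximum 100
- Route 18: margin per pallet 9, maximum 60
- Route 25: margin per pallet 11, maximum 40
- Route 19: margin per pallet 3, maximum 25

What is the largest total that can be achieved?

1800

Highest margin per pallet first: Route 25 11 > Route 24 10 > Route 18 9 > Route 19 3.
Give Route 25 40 to hit its cap of 40 ; 140 left.
Route 24 takes 100 to reach its cap of 100 ; 40 left.
Only 40 left; Route 18 takes them to reach 40.
Total = 10×100 + 9×40 + 11×40 = 1800.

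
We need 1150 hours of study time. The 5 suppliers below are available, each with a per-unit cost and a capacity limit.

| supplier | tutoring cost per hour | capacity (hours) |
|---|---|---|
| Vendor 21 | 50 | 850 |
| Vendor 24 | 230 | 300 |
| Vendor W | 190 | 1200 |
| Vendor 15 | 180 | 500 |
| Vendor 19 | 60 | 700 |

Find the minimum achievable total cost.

60500

Fill from the cheapest supplier first.
Vendor 21 (50): use full 850 ; 300 hours to go.
Vendor 19 at 60: take 300 of its 700 ; requirement met.
Vendor 15, Vendor W, Vendor 24: unused.
Cost = 850×50 + 300×60 = 60500.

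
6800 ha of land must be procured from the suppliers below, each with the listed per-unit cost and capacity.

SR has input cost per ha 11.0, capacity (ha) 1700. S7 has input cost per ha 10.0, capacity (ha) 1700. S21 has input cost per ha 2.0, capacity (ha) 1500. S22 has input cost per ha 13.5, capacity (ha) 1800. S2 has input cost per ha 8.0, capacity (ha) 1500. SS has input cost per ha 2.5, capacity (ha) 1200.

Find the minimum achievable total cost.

44900

Fill from the cheapest supplier first.
S21 at 2.0: take all 1500 ha → 5300 still needed.
SS (2.5): use full 1200 → 4100 ha to go.
Take 1500 from S2 at 8.0 → need 2600 more.
S7 (10.0): use full 1700 → 900 ha to go.
SR at 11.0: take 900 of its 1700 → requirement met.
S22: unused.
Cost = 1500×2.0 + 1200×2.5 + 1500×8.0 + 1700×10.0 + 900×11.0 = 44900.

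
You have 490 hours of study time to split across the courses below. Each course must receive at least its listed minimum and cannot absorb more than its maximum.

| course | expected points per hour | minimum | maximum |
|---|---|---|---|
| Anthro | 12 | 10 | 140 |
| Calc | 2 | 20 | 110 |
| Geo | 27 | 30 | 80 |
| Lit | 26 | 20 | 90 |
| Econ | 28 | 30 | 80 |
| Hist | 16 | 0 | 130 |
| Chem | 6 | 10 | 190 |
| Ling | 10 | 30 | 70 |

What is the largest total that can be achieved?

Meeting every minimum uses 10+20+30+20+30+0+10+30 = 150 hours, leaving 340.
Order the courses by expected points per hour: Econ 28 > Geo 27 > Lit 26 > Hist 16 > Anthro 12 > Ling 10 > Chem 6 > Calc 2.
Give Econ 50 more to hit its cap of 80 ; 290 left.
Geo takes 50 more to reach its cap of 80 ; 240 left.
Lit: +70 to 90 (cap) ; 170 left.
Hist takes 130 more to reach its cap of 130 ; 40 left.
Anthro: +40 (room for 130) → 50. Pool exhausted.
Total = 12×50 + 2×20 + 27×80 + 26×90 + 28×80 + 16×130 + 6×10 + 10×30 = 9820.

9820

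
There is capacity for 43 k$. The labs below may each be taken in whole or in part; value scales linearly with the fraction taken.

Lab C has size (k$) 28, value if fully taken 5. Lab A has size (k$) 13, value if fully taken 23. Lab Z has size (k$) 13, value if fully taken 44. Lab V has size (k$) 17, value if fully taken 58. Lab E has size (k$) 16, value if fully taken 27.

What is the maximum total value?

125

Best value per unit of size first: Lab V 58/17≈3.41, Lab Z 44/13≈3.38, Lab A 23/13≈1.77, Lab E 27/16≈1.69, Lab C 5/28≈0.179.
Lab V: take in full, 17 k$ for value 58 — 26 left.
Lab Z: take in full, 13 k$ for value 44 — 13 left.
Lab A: take in full, 13 k$ for value 23 — 0 left.
Total value = 125.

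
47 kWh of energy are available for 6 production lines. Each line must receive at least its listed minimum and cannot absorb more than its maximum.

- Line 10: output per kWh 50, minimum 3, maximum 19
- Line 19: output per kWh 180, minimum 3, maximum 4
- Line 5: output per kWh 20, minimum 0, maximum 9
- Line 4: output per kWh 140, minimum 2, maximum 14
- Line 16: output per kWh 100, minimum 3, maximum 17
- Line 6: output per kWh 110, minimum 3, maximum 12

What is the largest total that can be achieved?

Meeting every minimum uses 3+3+0+2+3+3 = 14 kWh, leaving 33.
Rank by output per kWh: Line 19 180 > Line 4 140 > Line 6 110 > Line 16 100 > Line 10 50 > Line 5 20.
Give Line 19 1 more to hit its cap of 4 ; 32 left.
Give Line 4 12 more to hit its cap of 14 ; 20 left.
Line 6: +9 to 12 (cap) ; 11 left.
Line 16 has room for 14 more but only 11 remain, so it gets 14.
Total = 50×3 + 180×4 + 140×14 + 100×14 + 110×12 = 5550.

5550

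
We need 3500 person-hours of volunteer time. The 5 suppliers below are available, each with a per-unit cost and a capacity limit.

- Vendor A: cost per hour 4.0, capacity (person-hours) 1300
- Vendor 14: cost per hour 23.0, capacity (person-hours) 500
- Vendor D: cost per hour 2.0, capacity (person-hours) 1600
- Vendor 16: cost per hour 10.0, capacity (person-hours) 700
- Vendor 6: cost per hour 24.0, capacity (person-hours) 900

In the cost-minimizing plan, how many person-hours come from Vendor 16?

600

Fill from the cheapest supplier first.
Vendor D (2.0): use full 1600 ; 1900 person-hours to go.
Vendor A (4.0): use full 1300 ; 600 person-hours to go.
Take 600 from Vendor 16 at 10.0 to finish.
Vendor 14, Vendor 6: unused.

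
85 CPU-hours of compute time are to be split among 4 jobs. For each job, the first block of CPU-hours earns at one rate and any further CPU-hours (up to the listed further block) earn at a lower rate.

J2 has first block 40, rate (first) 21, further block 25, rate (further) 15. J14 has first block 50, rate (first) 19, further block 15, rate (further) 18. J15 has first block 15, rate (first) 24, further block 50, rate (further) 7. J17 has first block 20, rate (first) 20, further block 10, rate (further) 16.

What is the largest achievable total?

Rank every tier by rate: J15/tier1 24 > J2/tier1 21 > J17/tier1 20 > J14/tier1 19 > J14/tier2 18 > J17/tier2 16 > J2/tier2 15 > J15/tier2 7.
J15 tier1 at 24: fill all 15 ; 70 left.
J2/tier1 (21): +40 ; 30 left.
Fill J17 tier1 block (20 at 20) ; 10 left.
J14 tier1 at 19: only 10 left, fill 10.
Total = 24×15 + 21×40 + 20×20 + 19×10 = 1790.

1790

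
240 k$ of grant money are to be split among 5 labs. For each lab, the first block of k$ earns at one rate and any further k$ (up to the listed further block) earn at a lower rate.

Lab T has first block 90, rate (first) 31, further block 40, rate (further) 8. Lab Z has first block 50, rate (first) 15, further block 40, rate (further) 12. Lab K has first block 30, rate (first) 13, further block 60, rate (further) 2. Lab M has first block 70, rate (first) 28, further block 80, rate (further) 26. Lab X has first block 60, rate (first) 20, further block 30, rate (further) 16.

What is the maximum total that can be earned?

Order all 10 blocks by rate: Lab T/tier1 31 > Lab M/tier1 28 > Lab M/tier2 26 > Lab X/tier1 20 > Lab X/tier2 16 > Lab Z/tier1 15 > Lab K/tier1 13 > Lab Z/tier2 12 > Lab T/tier2 8 > Lab K/tier2 2.
Fill Lab T tier1 block (90 at 31) — 150 left.
Fill Lab M tier1 block (70 at 28) — 80 left.
Fill Lab M tier2 block (80 at 26) — 0 left.
Total = 31×90 + 28×70 + 26×80 = 6830.

6830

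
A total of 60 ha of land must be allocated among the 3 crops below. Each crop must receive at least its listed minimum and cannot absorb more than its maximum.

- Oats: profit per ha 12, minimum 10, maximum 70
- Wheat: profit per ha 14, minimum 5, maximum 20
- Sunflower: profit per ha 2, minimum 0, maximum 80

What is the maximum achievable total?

Meeting every minimum uses 10+5+0 = 15 ha, leaving 45.
Highest profit per ha first: Wheat 14 > Oats 12 > Sunflower 2.
Wheat takes 15 more to reach its cap of 20 ; 30 left.
Oats has room for 60 more but only 30 remain, so it gets 40.
Total = 12×40 + 14×20 = 760.

760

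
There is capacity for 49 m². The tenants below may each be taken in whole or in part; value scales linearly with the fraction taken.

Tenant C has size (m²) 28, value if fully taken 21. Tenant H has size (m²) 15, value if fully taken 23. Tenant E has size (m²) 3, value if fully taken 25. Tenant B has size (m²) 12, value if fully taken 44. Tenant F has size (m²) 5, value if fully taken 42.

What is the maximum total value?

144.5

Best value per unit of size first: Tenant F 42/5≈8.4, Tenant E 25/3≈8.33, Tenant B 44/12≈3.67, Tenant H 23/15≈1.53, Tenant C 21/28≈0.75.
Tenant F: take in full, 5 m² for value 42 ; 44 left.
Take all of Tenant E (3 m², value 25) ; 41 m² left.
All 12 m² of Tenant B fit (value 44) ; 29 remain.
Take all of Tenant H (15 m², value 23) ; 14 m² left.
Fill the last 14 m² with part of Tenant C: 14/28 of it earns 10.5.
Total value = 144.5.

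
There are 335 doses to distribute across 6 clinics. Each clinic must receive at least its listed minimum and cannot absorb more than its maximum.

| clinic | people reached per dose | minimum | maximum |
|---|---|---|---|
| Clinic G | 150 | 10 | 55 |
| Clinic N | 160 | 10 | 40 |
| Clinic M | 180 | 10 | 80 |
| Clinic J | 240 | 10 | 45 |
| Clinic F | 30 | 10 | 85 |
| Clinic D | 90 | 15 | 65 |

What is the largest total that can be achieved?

Meeting every minimum uses 10+10+10+10+10+15 = 65 doses, leaving 270.
Order the clinics by people reached per dose: Clinic J 240 > Clinic M 180 > Clinic N 160 > Clinic G 150 > Clinic D 90 > Clinic F 30.
Clinic J: +35 to 45 (cap) — 235 left.
Clinic M takes 70 more to reach its cap of 80 — 165 left.
Clinic N takes 30 more to reach its cap of 40 — 135 left.
Give Clinic G 45 more to hit its cap of 55 — 90 left.
Clinic D takes 50 more to reach its cap of 65 — 40 left.
Clinic F: +40 (room for 75) → 50. Pool exhausted.
Total = 150×55 + 160×40 + 180×80 + 240×45 + 30×50 + 90×65 = 47200.

47200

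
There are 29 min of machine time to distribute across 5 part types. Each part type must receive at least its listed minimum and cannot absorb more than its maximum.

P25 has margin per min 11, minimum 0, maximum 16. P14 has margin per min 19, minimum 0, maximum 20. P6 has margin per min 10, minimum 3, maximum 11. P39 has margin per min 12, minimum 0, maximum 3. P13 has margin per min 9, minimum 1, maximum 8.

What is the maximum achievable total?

477

Meeting every minimum uses 0+0+3+0+1 = 4 min, leaving 25.
Highest margin per min first: P14 19 > P39 12 > P25 11 > P6 10 > P13 9.
Give P14 20 more to hit its cap of 20 — 5 left.
P39 takes 3 more to reach its cap of 3 — 2 left.
Only 2 left; P25 takes them to reach 2.
Total = 11×2 + 19×20 + 10×3 + 12×3 + 9×1 = 477.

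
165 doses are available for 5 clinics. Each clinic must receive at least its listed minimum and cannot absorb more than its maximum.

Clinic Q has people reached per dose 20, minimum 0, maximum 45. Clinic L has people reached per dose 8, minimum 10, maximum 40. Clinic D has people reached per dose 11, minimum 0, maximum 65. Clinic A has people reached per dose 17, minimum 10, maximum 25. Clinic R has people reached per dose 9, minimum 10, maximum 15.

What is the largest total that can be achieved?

2295

Meeting every minimum uses 0+10+0+10+10 = 30 doses, leaving 135.
Order the clinics by people reached per dose: Clinic Q 20 > Clinic A 17 > Clinic D 11 > Clinic R 9 > Clinic L 8.
Clinic Q: +45 to 45 (cap) — 90 left.
Give Clinic A 15 more to hit its cap of 25 — 75 left.
Clinic D: +65 to 65 (cap) — 10 left.
Clinic R takes 5 more to reach its cap of 15 — 5 left.
Only 5 left; Clinic L takes them to reach 15.
Total = 20×45 + 8×15 + 11×65 + 17×25 + 9×15 = 2295.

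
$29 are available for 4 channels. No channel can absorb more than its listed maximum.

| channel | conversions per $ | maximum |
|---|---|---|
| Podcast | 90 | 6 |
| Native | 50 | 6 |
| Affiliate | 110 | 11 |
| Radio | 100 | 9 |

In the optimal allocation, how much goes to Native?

Highest conversions per $ first: Affiliate 110 > Radio 100 > Podcast 90 > Native 50.
Affiliate: +11 to 11 (cap) — 18 left.
Give Radio 9 to hit its cap of 9 — 9 left.
Podcast takes 6 to reach its cap of 6 — 3 left.
Only 3 left; Native takes them to reach 3.

3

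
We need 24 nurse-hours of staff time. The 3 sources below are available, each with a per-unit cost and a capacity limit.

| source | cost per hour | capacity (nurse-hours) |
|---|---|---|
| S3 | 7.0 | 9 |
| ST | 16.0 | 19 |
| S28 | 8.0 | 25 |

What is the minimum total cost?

183

Use sources in increasing cost order.
Take 9 from S3 at 7.0 → need 15 more.
S28 (8.0): take the remaining 15 → done.
ST: unused.
Cost = 9×7.0 + 15×8.0 = 183.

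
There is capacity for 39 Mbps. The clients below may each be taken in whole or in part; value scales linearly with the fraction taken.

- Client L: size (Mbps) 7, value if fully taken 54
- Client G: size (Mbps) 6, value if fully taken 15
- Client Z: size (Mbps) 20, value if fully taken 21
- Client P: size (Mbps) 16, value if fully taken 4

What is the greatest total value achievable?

Rank by value-to-size ratio: Client L 54/7≈7.71, Client G 15/6≈2.5, Client Z 21/20≈1.05, Client P 4/16≈0.25.
Client L: take in full, 7 Mbps for value 54 → 32 left.
All 6 Mbps of Client G fit (value 15) → 26 remain.
All 20 Mbps of Client Z fit (value 21) → 6 remain.
Fill the last 6 Mbps with part of Client P: 6/16 of it earns 1.5.
Total value = 91.5.

91.5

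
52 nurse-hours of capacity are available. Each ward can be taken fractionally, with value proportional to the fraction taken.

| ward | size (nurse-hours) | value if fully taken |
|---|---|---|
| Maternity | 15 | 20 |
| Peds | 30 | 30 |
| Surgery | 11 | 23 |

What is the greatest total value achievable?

Rank by value-to-size ratio: Surgery 23/11≈2.09, Maternity 20/15≈1.33, Peds 30/30≈1.
Surgery: take in full, 11 nurse-hours for value 23 ; 41 left.
Take all of Maternity (15 nurse-hours, value 20) ; 26 nurse-hours left.
26 nurse-hours left: a 26/30 share of Peds gives 30×26/30 = 26.
Total value = 69.

69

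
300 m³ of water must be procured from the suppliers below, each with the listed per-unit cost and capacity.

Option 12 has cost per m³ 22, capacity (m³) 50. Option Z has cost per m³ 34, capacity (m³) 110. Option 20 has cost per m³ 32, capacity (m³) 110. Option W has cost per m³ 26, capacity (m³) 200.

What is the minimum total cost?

7900

Use suppliers in increasing cost order.
Option 12 at 22: take all 50 m³ → 250 still needed.
Option W at 26: take all 200 m³ → 50 still needed.
Take 50 from Option 20 at 32 to finish.
Option Z: unused.
Cost = 50×22 + 200×26 + 50×32 = 7900.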